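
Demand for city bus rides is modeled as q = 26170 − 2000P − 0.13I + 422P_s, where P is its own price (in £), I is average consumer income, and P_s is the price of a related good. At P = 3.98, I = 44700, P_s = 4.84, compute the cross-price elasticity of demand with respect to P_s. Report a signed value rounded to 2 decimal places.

At the given values, q = 26170 − 2000(3.98) − 0.13(44700) + 422(4.84) = 14441.48.
∂q/∂P_s = 422.
E = (422) × (4.84/14441.48) = 0.1414…

0.14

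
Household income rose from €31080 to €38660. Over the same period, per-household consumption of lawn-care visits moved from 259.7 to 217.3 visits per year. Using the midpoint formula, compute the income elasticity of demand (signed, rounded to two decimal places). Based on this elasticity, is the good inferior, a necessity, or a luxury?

-0.82; inferior

%ΔQ = (217.3 − 259.7)/[( 259.7 + 217.3)/2] = -42.4/238.5 = -0.177777…
%ΔIncome = (38660 − 31080)/[( 31080 + 38660)/2] = 7580/34870 = 0.217378…
E_income = (-42.4/238.5) / (7580/34870) = -0.8178…
E_income < 0 ⇒ inferior good.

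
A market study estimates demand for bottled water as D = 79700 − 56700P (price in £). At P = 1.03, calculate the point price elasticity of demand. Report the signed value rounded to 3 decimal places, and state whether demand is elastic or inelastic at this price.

dD/dP = −56700. At P = 1.03, D = 79700 − 56700(1.03) = 21299.
Ed = (dD/dP)·(P/D) = −56700 × (1.03/21299) = -2.74195…
|Ed| = 2.742 > 1, so demand is elastic.

-2.742; elastic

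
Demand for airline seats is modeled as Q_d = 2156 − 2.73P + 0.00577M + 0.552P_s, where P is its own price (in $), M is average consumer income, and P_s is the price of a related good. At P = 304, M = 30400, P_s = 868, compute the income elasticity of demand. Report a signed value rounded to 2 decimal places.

0.09

At the given values, Q_d = 2156 − 2.73(304) + 0.00577(30400) + 0.552(868) = 1980.624.
∂Q_d/∂M = 0.00577.
E = (0.00577) × (30400/1980.624) = 0.0885…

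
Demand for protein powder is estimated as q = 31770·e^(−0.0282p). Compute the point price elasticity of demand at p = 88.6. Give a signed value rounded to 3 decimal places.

-2.499

dq/dp = −0.0282·q = -73.65. At p = 88.6, q = 2611.7.
Ed = (dq/dp)·(p/q) = (-73.65) × (88.6/2611.7) = -2.49852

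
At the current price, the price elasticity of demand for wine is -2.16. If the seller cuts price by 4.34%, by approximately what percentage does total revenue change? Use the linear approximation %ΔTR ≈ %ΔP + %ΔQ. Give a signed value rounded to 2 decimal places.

+5.03%

%ΔQ ≈ Ed × %ΔP = (-2.16) × (-4.34%) = +9.3744%
%ΔTR ≈ %ΔP + %ΔQ = (-4.34%) + (+9.3744%) = +5.0344%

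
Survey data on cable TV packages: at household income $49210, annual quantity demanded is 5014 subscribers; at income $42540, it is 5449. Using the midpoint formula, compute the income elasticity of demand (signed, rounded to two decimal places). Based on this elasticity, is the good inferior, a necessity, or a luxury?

%ΔQ = (5449 − 5014)/[( 5014 + 5449)/2] = 435/5231.5 = 0.083150…
%ΔIncome = (42540 − 49210)/[( 49210 + 42540)/2] = -6670/45875 = -0.145395…
E_income = (435/5231.5) / (-6670/45875) = -0.5718…
E_income < 0 ⇒ inferior good.

-0.57; inferior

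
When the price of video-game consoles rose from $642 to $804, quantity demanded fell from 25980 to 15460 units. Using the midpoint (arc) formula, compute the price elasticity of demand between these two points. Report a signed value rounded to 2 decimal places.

-2.27

%ΔQ = (15460 − 25980) / [(25980 + 15460)/2] = -10520/20720 = -0.507722…
%ΔP = (804 − 642) / [(642 + 804)/2] = 162/723 = 0.224066…
Arc Ed = %ΔQ / %ΔP = (-10520/20720) / (162/723) = -2.2659…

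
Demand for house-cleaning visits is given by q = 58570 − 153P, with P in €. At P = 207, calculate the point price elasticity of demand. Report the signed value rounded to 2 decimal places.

-1.18

dq/dP = −153. At P = 207, q = 58570 − 153(207) = 26899.
Ed = (dq/dP)·(P/q) = −153 × (207/26899) = -1.1774…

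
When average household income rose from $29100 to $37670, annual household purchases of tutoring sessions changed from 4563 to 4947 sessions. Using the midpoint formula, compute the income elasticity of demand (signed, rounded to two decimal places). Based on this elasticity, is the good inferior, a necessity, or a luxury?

0.31; necessity

%ΔQ = (4947 − 4563)/[( 4563 + 4947)/2] = 384/4755 = 0.080757…
%ΔIncome = (37670 − 29100)/[( 29100 + 37670)/2] = 8570/33385 = 0.256702…
E_income = (384/4755) / (8570/33385) = 0.3145…
0 < E_income < 1 ⇒ normal good, necessity.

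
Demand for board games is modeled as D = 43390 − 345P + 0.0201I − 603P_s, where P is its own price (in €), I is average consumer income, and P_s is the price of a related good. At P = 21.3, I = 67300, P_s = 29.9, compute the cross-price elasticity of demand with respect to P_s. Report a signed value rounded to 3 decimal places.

-0.931

At the given values, D = 43390 − 345(21.3) + 0.0201(67300) − 603(29.9) = 19364.53.
∂D/∂P_s = -603.
E = (-603) × (29.9/19364.53) = -0.93106…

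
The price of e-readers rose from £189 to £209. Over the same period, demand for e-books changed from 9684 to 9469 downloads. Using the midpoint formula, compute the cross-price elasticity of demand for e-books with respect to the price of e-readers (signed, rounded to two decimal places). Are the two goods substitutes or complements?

%ΔQ_{e-books} = (9469 − 9684)/avg = -215/9576.5 = -0.022450…
%ΔP_{e-readers} = (209 − 189)/avg = 20/199 = 0.100502…
E_cross = (-215/9576.5) / (20/199) = -0.2233…
E_cross < 0 ⇒ the goods are complements.

-0.22; complements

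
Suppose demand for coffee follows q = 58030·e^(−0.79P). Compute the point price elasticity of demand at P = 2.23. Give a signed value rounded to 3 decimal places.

-1.762

dq/dP = −0.79·q = -7873.78. At P = 2.23, q = 9966.81.
Ed = (dq/dP)·(P/q) = (-7873.78) × (2.23/9966.81) = -1.7617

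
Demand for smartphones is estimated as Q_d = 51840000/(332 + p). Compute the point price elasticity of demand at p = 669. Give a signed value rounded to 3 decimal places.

-0.668

dQ_d/dp = −51840000/(332 + p)² = -51.7365. At p = 669, Q_d = 51788.2.
Ed = (dQ_d/dp)·(p/Q_d) = (-51.7365) × (669/51788.2) = -0.66833…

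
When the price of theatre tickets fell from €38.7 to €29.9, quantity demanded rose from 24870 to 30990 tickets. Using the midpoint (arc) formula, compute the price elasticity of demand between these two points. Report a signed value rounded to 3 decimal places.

%ΔQ = (30990 − 24870) / [(24870 + 30990)/2] = 6120/27930 = 0.219119…
%ΔP = (29.9 − 38.7) / [(38.7 + 29.9)/2] = -8.8/34.3 = -0.256559…
Arc Ed = %ΔQ / %ΔP = (6120/27930) / (-8.8/34.3) = -0.85406…

-0.854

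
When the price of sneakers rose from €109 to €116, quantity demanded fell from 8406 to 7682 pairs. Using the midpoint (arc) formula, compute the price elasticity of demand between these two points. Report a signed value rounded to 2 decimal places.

%ΔQ = (7682 − 8406) / [(8406 + 7682)/2] = -724/8044 = -0.090004…
%ΔP = (116 − 109) / [(109 + 116)/2] = 7/112.5 = 0.062222…
Arc Ed = %ΔQ / %ΔP = (-724/8044) / (7/112.5) = -1.4465…

-1.45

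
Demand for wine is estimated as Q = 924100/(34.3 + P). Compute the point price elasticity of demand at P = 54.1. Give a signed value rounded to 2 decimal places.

dQ/dP = −924100/(34.3 + P)² = -118.254. At P = 54.1, Q = 10453.6.
Ed = (dQ/dP)·(P/Q) = (-118.254) × (54.1/10453.6) = -0.6119…

-0.61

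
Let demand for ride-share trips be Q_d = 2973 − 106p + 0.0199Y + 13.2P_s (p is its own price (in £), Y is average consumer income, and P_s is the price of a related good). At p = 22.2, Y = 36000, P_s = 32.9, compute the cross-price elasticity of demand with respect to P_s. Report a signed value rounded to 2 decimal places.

At the given values, Q_d = 2973 − 106(22.2) + 0.0199(36000) + 13.2(32.9) = 1770.48.
∂Q_d/∂P_s = 13.2.
E = (13.2) × (32.9/1770.48) = 0.2452…

0.25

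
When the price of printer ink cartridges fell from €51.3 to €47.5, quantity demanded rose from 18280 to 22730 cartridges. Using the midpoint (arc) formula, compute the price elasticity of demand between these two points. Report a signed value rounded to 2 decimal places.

-2.82

%ΔQ = (22730 − 18280) / [(18280 + 22730)/2] = 4450/20505 = 0.217020…
%ΔP = (47.5 − 51.3) / [(51.3 + 47.5)/2] = -3.8/49.4 = -0.076923…
Arc Ed = %ΔQ / %ΔP = (4450/20505) / (-3.8/49.4) = -2.8212…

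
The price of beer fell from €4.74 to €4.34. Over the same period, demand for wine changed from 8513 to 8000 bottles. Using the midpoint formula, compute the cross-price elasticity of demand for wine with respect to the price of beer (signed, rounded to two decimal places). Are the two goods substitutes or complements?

%ΔQ_{wine} = (8000 − 8513)/avg = -513/8256.5 = -0.062132…
%ΔP_{beer} = (4.34 − 4.74)/avg = -0.4/4.54 = -0.088105…
E_cross = (-513/8256.5) / (-0.4/4.54) = 0.7052…
E_cross > 0 ⇒ the goods are substitutes.

0.71; substitutes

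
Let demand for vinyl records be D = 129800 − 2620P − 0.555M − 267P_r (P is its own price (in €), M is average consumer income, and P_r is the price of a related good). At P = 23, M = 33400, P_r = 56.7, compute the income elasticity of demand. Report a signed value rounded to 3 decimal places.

-0.517

At the given values, D = 129800 − 2620(23) − 0.555(33400) − 267(56.7) = 35864.1.
∂D/∂M = -0.555.
E = (-0.555) × (33400/35864.1) = -0.51686…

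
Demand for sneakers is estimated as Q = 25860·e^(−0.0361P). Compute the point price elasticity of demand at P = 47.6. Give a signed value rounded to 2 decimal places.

-1.72

dQ/dP = −0.0361·Q = -167.441. At P = 47.6, Q = 4638.25.
Ed = (dQ/dP)·(P/Q) = (-167.441) × (47.6/4638.25) = -1.7183…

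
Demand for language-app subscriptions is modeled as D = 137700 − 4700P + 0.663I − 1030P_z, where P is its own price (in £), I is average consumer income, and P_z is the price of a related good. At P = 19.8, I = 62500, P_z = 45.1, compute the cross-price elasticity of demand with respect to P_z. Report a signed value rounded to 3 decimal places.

At the given values, D = 137700 − 4700(19.8) + 0.663(62500) − 1030(45.1) = 39624.5.
∂D/∂P_z = -1030.
E = (-1030) × (45.1/39624.5) = -1.17233…

-1.172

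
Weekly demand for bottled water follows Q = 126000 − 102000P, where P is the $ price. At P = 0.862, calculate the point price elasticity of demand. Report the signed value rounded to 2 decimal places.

dQ/dP = −102000. At P = 0.862, Q = 126000 − 102000(0.862) = 38076.
Ed = (dQ/dP)·(P/Q) = −102000 × (0.862/38076) = -2.3091…

-2.31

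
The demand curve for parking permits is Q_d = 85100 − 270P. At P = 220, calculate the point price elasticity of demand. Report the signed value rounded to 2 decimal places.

-2.31

dQ_d/dP = −270. At P = 220, Q_d = 85100 − 270(220) = 25700.
Ed = (dQ_d/dP)·(P/Q_d) = −270 × (220/25700) = -2.3112…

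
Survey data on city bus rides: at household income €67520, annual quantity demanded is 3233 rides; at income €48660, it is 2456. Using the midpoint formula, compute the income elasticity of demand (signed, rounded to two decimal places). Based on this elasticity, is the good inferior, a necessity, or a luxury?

0.84; necessity

%ΔQ = (2456 − 3233)/[( 3233 + 2456)/2] = -777/2844.5 = -0.273158…
%ΔIncome = (48660 − 67520)/[( 67520 + 48660)/2] = -18860/58090 = -0.324668…
E_income = (-777/2844.5) / (-18860/58090) = 0.8413…
0 < E_income < 1 ⇒ normal good, necessity.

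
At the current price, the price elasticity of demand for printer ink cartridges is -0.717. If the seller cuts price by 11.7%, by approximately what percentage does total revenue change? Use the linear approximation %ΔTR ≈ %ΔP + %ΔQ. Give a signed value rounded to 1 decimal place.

%ΔQ ≈ Ed × %ΔP = (-0.717) × (-11.7%) = +8.3889%
%ΔTR ≈ %ΔP + %ΔQ = (-11.7%) + (+8.3889%) = -3.3111%

-3.3%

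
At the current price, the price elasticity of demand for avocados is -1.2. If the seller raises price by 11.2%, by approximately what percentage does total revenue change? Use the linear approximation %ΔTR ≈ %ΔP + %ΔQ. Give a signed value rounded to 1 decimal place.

-2.2%

%ΔQ ≈ Ed × %ΔP = (-1.2) × (+11.2%) = -13.4400%
%ΔTR ≈ %ΔP + %ΔQ = (+11.2%) + (-13.4400%) = -2.2400%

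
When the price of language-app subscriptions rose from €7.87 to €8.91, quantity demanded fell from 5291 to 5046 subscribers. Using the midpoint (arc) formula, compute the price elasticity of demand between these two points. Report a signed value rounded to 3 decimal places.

%ΔQ = (5046 − 5291) / [(5291 + 5046)/2] = -245/5168.5 = -0.047402…
%ΔP = (8.91 − 7.87) / [(7.87 + 8.91)/2] = 1.04/8.39 = 0.123957…
Arc Ed = %ΔQ / %ΔP = (-245/5168.5) / (1.04/8.39) = -0.38241…

-0.382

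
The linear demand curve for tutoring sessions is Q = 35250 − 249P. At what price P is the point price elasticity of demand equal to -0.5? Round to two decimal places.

Ed = −249P/(35250 − 249P). Set this equal to -0.5:
249P = 0.5·(35250 − 249P) ⇒ 249P(1 + 0.5) = 0.5·35250
P = 0.5·35250 / (249·1.5) = 47.1887…

47.19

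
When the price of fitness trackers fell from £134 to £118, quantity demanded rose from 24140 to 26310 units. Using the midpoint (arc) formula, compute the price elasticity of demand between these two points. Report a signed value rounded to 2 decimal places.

%ΔQ = (26310 − 24140) / [(24140 + 26310)/2] = 2170/25225 = 0.086025…
%ΔP = (118 − 134) / [(134 + 118)/2] = -16/126 = -0.126984…
Arc Ed = %ΔQ / %ΔP = (2170/25225) / (-16/126) = -0.6774…

-0.68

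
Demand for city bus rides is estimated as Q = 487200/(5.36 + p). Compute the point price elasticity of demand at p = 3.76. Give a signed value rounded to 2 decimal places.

dQ/dp = −487200/(5.36 + p)² = -5857.57. At p = 3.76, Q = 53421.1.
Ed = (dQ/dp)·(p/Q) = (-5857.57) × (3.76/53421.1) = -0.4122…

-0.41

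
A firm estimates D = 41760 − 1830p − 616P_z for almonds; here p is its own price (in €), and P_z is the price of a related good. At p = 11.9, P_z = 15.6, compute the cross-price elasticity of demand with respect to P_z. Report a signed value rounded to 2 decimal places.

-0.93

At the given values, D = 41760 − 1830(11.9) − 616(15.6) = 10373.4.
∂D/∂P_z = -616.
E = (-616) × (15.6/10373.4) = -0.9263…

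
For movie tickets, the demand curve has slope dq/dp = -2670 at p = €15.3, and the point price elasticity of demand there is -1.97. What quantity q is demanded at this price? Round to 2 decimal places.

20736.55

Ed = (dq/dp)·(p/q) ⇒ q = (dq/dp)·p/Ed = (-2670)·15.3/(-1.97) = 20736.5482…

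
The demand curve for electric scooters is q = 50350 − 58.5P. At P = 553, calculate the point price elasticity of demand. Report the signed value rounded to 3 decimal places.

-1.797

dq/dP = −58.5. At P = 553, q = 50350 − 58.5(553) = 17999.5.
Ed = (dq/dP)·(P/q) = −58.5 × (553/17999.5) = -1.79729…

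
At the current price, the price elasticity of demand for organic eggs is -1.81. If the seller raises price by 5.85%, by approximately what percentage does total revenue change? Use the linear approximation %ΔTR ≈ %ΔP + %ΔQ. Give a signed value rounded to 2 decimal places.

%ΔQ ≈ Ed × %ΔP = (-1.81) × (+5.85%) = -10.5885%
%ΔTR ≈ %ΔP + %ΔQ = (+5.85%) + (-10.5885%) = -4.7385%

-4.74%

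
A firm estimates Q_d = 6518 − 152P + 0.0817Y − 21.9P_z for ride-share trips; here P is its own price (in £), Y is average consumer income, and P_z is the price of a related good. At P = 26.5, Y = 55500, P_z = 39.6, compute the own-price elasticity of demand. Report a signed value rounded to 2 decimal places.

At the given values, Q_d = 6518 − 152(26.5) + 0.0817(55500) − 21.9(39.6) = 6157.11.
∂Q_d/∂P = −152.
E = (-152) × (26.5/6157.11) = -0.6542…

-0.65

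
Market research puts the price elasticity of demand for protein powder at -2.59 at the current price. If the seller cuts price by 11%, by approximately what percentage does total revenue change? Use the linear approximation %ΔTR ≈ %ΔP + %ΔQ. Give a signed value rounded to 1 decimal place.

%ΔQ ≈ Ed × %ΔP = (-2.59) × (-11%) = +28.4900%
%ΔTR ≈ %ΔP + %ΔQ = (-11%) + (+28.4900%) = +17.4900%

+17.5%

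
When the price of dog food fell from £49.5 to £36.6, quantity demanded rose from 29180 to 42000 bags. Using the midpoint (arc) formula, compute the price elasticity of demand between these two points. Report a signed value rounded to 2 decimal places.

%ΔQ = (42000 − 29180) / [(29180 + 42000)/2] = 12820/35590 = 0.360213…
%ΔP = (36.6 − 49.5) / [(49.5 + 36.6)/2] = -12.9/43.05 = -0.299651…
Arc Ed = %ΔQ / %ΔP = (12820/35590) / (-12.9/43.05) = -1.2021…

-1.20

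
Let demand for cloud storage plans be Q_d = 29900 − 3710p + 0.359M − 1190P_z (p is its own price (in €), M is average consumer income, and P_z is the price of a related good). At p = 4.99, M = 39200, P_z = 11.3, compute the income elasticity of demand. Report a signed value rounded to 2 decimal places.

1.17

At the given values, Q_d = 29900 − 3710(4.99) + 0.359(39200) − 1190(11.3) = 12012.9.
∂Q_d/∂M = 0.359.
E = (0.359) × (39200/12012.9) = 1.1714…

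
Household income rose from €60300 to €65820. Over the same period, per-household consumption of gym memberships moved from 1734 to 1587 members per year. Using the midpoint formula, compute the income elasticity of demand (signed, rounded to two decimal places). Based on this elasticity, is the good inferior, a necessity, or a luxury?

-1.01; inferior

%ΔQ = (1587 − 1734)/[( 1734 + 1587)/2] = -147/1660.5 = -0.088527…
%ΔIncome = (65820 − 60300)/[( 60300 + 65820)/2] = 5520/63060 = 0.087535…
E_income = (-147/1660.5) / (5520/63060) = -1.0113…
E_income < 0 ⇒ inferior good.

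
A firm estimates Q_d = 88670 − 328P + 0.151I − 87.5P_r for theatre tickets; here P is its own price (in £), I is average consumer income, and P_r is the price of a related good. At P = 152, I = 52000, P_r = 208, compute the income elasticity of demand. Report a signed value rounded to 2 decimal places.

At the given values, Q_d = 88670 − 328(152) + 0.151(52000) − 87.5(208) = 28466.
∂Q_d/∂I = 0.151.
E = (0.151) × (52000/28466) = 0.2758…

0.28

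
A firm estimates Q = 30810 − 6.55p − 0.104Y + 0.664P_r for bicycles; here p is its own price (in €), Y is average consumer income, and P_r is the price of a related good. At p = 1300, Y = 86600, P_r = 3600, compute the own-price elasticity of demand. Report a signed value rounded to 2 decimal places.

-0.54

At the given values, Q = 30810 − 6.55(1300) − 0.104(86600) + 0.664(3600) = 15679.
∂Q/∂p = −6.55.
E = (-6.55) × (1300/15679) = -0.5430…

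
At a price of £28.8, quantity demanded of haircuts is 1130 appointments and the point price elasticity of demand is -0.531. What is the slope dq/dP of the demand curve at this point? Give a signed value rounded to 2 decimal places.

-20.83

Ed = (dq/dP)·(P/q) ⇒ dq/dP = Ed·q/P = (-0.531)·1130/28.8 = -20.8343…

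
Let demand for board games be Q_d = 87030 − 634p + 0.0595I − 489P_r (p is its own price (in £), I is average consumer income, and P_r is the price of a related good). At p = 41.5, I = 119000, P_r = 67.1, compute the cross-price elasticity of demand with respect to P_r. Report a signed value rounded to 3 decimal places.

-0.938

At the given values, Q_d = 87030 − 634(41.5) + 0.0595(119000) − 489(67.1) = 34987.6.
∂Q_d/∂P_r = -489.
E = (-489) × (67.1/34987.6) = -0.93781…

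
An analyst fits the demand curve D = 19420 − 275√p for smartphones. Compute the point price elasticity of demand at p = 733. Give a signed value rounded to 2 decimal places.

dD/dp = −275/(2√p) = -5.07868. At p = 733, D = 11974.7.
Ed = (dD/dp)·(p/D) = (-5.07868) × (733/11974.7) = -0.3108…

-0.31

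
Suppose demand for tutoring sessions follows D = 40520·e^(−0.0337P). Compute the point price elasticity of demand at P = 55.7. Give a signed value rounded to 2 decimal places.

-1.88

dD/dP = −0.0337·D = -208.973. At P = 55.7, D = 6200.97.
Ed = (dD/dP)·(P/D) = (-208.973) × (55.7/6200.97) = -1.8770…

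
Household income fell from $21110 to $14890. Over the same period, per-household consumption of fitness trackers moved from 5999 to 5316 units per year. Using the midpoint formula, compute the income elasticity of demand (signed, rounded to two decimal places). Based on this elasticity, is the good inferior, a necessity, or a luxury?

%ΔQ = (5316 − 5999)/[( 5999 + 5316)/2] = -683/5657.5 = -0.120724…
%ΔIncome = (14890 − 21110)/[( 21110 + 14890)/2] = -6220/18000 = -0.345555…
E_income = (-683/5657.5) / (-6220/18000) = 0.3493…
0 < E_income < 1 ⇒ normal good, necessity.

0.35; necessity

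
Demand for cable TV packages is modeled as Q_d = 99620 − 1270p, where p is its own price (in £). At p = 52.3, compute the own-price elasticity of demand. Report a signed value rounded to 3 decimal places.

-2.001

At the given values, Q_d = 99620 − 1270(52.3) = 33199.
∂Q_d/∂p = −1270.
E = (-1270) × (52.3/33199) = -2.00069…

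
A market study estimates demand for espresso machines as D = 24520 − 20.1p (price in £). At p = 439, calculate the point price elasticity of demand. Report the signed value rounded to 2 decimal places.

-0.56

dD/dp = −20.1. At p = 439, D = 24520 − 20.1(439) = 15696.1.
Ed = (dD/dp)·(p/D) = −20.1 × (439/15696.1) = -0.5621…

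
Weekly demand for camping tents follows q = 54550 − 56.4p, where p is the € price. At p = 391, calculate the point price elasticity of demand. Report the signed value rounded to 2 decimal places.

dq/dp = −56.4. At p = 391, q = 54550 − 56.4(391) = 32497.6.
Ed = (dq/dp)·(p/q) = −56.4 × (391/32497.6) = -0.6785…

-0.68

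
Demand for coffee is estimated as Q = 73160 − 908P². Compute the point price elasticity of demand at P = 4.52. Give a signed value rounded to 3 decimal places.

dQ/dP = −2·908·P = -8208.32. At P = 4.52, Q = 54609.1968.
Ed = (dQ/dP)·(P/Q) = (-8208.32) × (4.52/54609.1968) = -0.67940…

-0.679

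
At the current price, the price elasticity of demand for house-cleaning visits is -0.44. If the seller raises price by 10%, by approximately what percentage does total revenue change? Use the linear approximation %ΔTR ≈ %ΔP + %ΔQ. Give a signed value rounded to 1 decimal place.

+5.6%

%ΔQ ≈ Ed × %ΔP = (-0.44) × (+10%) = -4.4000%
%ΔTR ≈ %ΔP + %ΔQ = (+10%) + (-4.4000%) = +5.6000%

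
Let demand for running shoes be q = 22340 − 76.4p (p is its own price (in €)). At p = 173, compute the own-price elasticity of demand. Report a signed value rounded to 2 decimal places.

At the given values, q = 22340 − 76.4(173) = 9122.8.
∂q/∂p = −76.4.
E = (-76.4) × (173/9122.8) = -1.4488…

-1.45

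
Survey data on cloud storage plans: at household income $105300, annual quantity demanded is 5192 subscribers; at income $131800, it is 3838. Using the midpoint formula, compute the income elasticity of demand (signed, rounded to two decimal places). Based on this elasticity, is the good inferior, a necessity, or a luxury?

-1.34; inferior

%ΔQ = (3838 − 5192)/[( 5192 + 3838)/2] = -1354/4515 = -0.299889…
%ΔIncome = (131800 − 105300)/[( 105300 + 131800)/2] = 26500/118550 = 0.223534…
E_income = (-1354/4515) / (26500/118550) = -1.3415…
E_income < 0 ⇒ inferior good.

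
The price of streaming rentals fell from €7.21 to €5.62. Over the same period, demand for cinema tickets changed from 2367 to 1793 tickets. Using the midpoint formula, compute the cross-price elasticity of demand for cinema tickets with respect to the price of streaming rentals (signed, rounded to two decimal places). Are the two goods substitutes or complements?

1.11; substitutes

%ΔQ_{cinema tickets} = (1793 − 2367)/avg = -574/2080 = -0.275961…
%ΔP_{streaming rentals} = (5.62 − 7.21)/avg = -1.59/6.415 = -0.247856…
E_cross = (-574/2080) / (-1.59/6.415) = 1.1133…
E_cross > 0 ⇒ the goods are substitutes.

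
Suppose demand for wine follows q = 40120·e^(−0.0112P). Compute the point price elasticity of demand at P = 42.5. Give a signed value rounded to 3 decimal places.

dq/dP = −0.0112·q = -279.161. At P = 42.5, q = 24925.1.
Ed = (dq/dP)·(P/q) = (-279.161) × (42.5/24925.1) = -0.476

-0.476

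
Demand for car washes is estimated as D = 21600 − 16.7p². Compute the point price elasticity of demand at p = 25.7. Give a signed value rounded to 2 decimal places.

dD/dp = −2·16.7·p = -858.38. At p = 25.7, D = 10569.817.
Ed = (dD/dp)·(p/D) = (-858.38) × (25.7/10569.817) = -2.0871…

-2.09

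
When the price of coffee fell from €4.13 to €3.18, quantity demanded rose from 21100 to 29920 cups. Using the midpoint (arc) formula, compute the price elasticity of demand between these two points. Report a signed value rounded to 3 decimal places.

%ΔQ = (29920 − 21100) / [(21100 + 29920)/2] = 8820/25510 = 0.345746…
%ΔP = (3.18 − 4.13) / [(4.13 + 3.18)/2] = -0.95/3.655 = -0.259917…
Arc Ed = %ΔQ / %ΔP = (8820/25510) / (-0.95/3.655) = -1.33021…

-1.330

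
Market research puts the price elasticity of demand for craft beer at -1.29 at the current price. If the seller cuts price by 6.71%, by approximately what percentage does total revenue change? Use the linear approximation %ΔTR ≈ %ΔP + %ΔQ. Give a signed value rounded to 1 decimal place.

%ΔQ ≈ Ed × %ΔP = (-1.29) × (-6.71%) = +8.6559%
%ΔTR ≈ %ΔP + %ΔQ = (-6.71%) + (+8.6559%) = +1.9459%

+1.9%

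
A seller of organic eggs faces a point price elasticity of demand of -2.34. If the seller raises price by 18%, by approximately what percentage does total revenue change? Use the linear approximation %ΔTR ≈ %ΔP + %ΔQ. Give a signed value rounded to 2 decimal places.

%ΔQ ≈ Ed × %ΔP = (-2.34) × (+18%) = -42.1200%
%ΔTR ≈ %ΔP + %ΔQ = (+18%) + (-42.1200%) = -24.1200%

-24.12%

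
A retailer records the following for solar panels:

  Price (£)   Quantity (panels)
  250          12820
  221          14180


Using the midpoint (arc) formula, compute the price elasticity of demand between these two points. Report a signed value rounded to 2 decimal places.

%ΔQ = (14180 − 12820) / [(12820 + 14180)/2] = 1360/13500 = 0.100740…
%ΔP = (221 − 250) / [(250 + 221)/2] = -29/235.5 = -0.123142…
Arc Ed = %ΔQ / %ΔP = (1360/13500) / (-29/235.5) = -0.8180…

-0.82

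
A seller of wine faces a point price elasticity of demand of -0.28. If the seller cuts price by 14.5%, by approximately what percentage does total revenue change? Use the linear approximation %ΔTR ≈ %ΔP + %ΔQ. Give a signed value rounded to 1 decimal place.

%ΔQ ≈ Ed × %ΔP = (-0.28) × (-14.5%) = +4.0600%
%ΔTR ≈ %ΔP + %ΔQ = (-14.5%) + (+4.0600%) = -10.4400%

-10.4%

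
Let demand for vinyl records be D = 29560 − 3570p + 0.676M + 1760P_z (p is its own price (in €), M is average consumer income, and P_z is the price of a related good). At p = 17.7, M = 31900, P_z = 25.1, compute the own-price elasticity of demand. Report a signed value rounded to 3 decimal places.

-1.968

At the given values, D = 29560 − 3570(17.7) + 0.676(31900) + 1760(25.1) = 32111.4.
∂D/∂p = −3570.
E = (-3570) × (17.7/32111.4) = -1.96780…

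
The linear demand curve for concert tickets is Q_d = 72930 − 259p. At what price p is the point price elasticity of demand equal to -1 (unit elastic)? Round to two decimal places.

Ed = −259p/(72930 − 259p). Set this equal to -1:
259p = 1·(72930 − 259p) ⇒ 259p(1 + 1) = 1·72930
p = 1·72930 / (259·2) = 140.7915…

140.79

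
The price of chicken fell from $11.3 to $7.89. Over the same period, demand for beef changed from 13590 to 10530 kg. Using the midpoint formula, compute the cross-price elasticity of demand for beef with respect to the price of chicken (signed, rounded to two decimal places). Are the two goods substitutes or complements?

%ΔQ_{beef} = (10530 − 13590)/avg = -3060/12060 = -0.253731…
%ΔP_{chicken} = (7.89 − 11.3)/avg = -3.41/9.595 = -0.355393…
E_cross = (-3060/12060) / (-3.41/9.595) = 0.7139…
E_cross > 0 ⇒ the goods are substitutes.

0.71; substitutes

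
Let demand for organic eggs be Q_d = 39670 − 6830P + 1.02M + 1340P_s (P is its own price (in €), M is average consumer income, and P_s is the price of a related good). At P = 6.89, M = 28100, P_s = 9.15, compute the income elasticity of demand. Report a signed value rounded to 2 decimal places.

0.85

At the given values, Q_d = 39670 − 6830(6.89) + 1.02(28100) + 1340(9.15) = 33534.3.
∂Q_d/∂M = 1.02.
E = (1.02) × (28100/33534.3) = 0.8547…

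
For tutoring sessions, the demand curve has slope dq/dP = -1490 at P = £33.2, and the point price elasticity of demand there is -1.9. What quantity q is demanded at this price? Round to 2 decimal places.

Ed = (dq/dP)·(P/q) ⇒ q = (dq/dP)·P/Ed = (-1490)·33.2/(-1.9) = 26035.7894…

26035.79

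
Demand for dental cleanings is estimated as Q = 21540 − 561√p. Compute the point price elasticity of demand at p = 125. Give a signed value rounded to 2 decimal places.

-0.21

dQ/dp = −561/(2√p) = -25.0887. At p = 125, Q = 15267.8.
Ed = (dQ/dp)·(p/Q) = (-25.0887) × (125/15267.8) = -0.2054…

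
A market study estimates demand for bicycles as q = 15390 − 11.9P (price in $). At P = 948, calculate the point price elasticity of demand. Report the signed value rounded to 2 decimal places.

-2.75

dq/dP = −11.9. At P = 948, q = 15390 − 11.9(948) = 4108.8.
Ed = (dq/dP)·(P/q) = −11.9 × (948/4108.8) = -2.7456…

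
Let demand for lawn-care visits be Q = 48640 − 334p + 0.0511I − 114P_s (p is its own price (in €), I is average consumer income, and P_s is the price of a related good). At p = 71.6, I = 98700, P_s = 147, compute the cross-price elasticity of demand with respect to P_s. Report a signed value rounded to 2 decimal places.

At the given values, Q = 48640 − 334(71.6) + 0.0511(98700) − 114(147) = 13011.17.
∂Q/∂P_s = -114.
E = (-114) × (147/13011.17) = -1.2879…

-1.29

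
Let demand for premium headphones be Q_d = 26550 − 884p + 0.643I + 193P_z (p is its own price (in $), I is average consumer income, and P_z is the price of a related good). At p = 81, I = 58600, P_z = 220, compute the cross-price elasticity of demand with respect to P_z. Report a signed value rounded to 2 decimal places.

At the given values, Q_d = 26550 − 884(81) + 0.643(58600) + 193(220) = 35085.8.
∂Q_d/∂P_z = 193.
E = (193) × (220/35085.8) = 1.2101…

1.21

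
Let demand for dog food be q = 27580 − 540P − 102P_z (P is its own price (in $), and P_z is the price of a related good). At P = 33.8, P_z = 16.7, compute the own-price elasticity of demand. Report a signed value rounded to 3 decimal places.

-2.394

At the given values, q = 27580 − 540(33.8) − 102(16.7) = 7624.6.
∂q/∂P = −540.
E = (-540) × (33.8/7624.6) = -2.39383…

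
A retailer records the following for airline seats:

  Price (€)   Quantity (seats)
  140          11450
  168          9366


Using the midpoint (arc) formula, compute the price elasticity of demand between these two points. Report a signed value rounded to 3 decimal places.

%ΔQ = (9366 − 11450) / [(11450 + 9366)/2] = -2084/10408 = -0.200230…
%ΔP = (168 − 140) / [(140 + 168)/2] = 28/154 = 0.181818…
Arc Ed = %ΔQ / %ΔP = (-2084/10408) / (28/154) = -1.10126…

-1.101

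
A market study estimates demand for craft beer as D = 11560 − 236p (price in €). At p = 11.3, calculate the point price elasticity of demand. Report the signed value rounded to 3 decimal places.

dD/dp = −236. At p = 11.3, D = 11560 − 236(11.3) = 8893.2.
Ed = (dD/dp)·(p/D) = −236 × (11.3/8893.2) = -0.29986…

-0.300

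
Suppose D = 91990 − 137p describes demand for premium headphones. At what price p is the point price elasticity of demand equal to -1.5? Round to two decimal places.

402.88

Ed = −137p/(91990 − 137p). Set this equal to -1.5:
137p = 1.5·(91990 − 137p) ⇒ 137p(1 + 1.5) = 1.5·91990
p = 1.5·91990 / (137·2.5) = 402.8759…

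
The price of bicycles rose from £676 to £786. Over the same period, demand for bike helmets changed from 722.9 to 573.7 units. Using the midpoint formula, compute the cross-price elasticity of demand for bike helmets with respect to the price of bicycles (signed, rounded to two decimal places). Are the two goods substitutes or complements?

%ΔQ_{bike helmets} = (573.7 − 722.9)/avg = -149.2/648.3 = -0.230140…
%ΔP_{bicycles} = (786 − 676)/avg = 110/731 = 0.150478…
E_cross = (-149.2/648.3) / (110/731) = -1.5293…
E_cross < 0 ⇒ the goods are complements.

-1.53; complements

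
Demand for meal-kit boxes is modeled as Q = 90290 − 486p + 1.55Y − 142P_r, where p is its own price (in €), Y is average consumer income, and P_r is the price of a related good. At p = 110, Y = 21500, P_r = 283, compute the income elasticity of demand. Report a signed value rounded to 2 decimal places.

1.11

At the given values, Q = 90290 − 486(110) + 1.55(21500) − 142(283) = 29969.
∂Q/∂Y = 1.55.
E = (1.55) × (21500/29969) = 1.1119…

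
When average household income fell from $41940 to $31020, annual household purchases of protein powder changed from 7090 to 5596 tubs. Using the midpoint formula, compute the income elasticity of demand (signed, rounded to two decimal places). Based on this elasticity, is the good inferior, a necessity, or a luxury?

0.79; necessity

%ΔQ = (5596 − 7090)/[( 7090 + 5596)/2] = -1494/6343 = -0.235535…
%ΔIncome = (31020 − 41940)/[( 41940 + 31020)/2] = -10920/36480 = -0.299342…
E_income = (-1494/6343) / (-10920/36480) = 0.7868…
0 < E_income < 1 ⇒ normal good, necessity.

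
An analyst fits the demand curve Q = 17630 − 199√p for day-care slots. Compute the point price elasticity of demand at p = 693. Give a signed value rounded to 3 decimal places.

-0.211

dQ/dp = −199/(2√p) = -3.77969. At p = 693, Q = 12391.3.
Ed = (dQ/dp)·(p/Q) = (-3.77969) × (693/12391.3) = -0.21138…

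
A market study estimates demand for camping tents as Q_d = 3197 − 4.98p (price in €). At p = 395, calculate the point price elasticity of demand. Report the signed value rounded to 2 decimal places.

dQ_d/dp = −4.98. At p = 395, Q_d = 3197 − 4.98(395) = 1229.9.
Ed = (dQ_d/dp)·(p/Q_d) = −4.98 × (395/1229.9) = -1.5993…

-1.60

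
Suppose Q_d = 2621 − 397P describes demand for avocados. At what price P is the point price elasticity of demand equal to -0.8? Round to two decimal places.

Ed = −397P/(2621 − 397P). Set this equal to -0.8:
397P = 0.8·(2621 − 397P) ⇒ 397P(1 + 0.8) = 0.8·2621
P = 0.8·2621 / (397·1.8) = 2.9342…

2.93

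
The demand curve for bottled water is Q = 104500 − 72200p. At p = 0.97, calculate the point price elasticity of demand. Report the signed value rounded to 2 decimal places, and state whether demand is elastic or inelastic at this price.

-2.03; elastic

dQ/dp = −72200. At p = 0.97, Q = 104500 − 72200(0.97) = 34466.
Ed = (dQ/dp)·(p/Q) = −72200 × (0.97/34466) = -2.0319…
|Ed| = 2.03 > 1, so demand is elastic.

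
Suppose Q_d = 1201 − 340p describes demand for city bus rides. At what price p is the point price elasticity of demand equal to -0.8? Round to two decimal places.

1.57

Ed = −340p/(1201 − 340p). Set this equal to -0.8:
340p = 0.8·(1201 − 340p) ⇒ 340p(1 + 0.8) = 0.8·1201
p = 0.8·1201 / (340·1.8) = 1.5699…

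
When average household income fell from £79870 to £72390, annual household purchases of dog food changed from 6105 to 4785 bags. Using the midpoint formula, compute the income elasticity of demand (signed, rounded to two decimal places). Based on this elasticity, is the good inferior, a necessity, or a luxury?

%ΔQ = (4785 − 6105)/[( 6105 + 4785)/2] = -1320/5445 = -0.242424…
%ΔIncome = (72390 − 79870)/[( 79870 + 72390)/2] = -7480/76130 = -0.098252…
E_income = (-1320/5445) / (-7480/76130) = 2.4673…
E_income > 1 ⇒ normal good, luxury.

2.47; luxury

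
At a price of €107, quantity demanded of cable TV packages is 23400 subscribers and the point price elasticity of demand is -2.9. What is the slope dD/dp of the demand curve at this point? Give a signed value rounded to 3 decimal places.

Ed = (dD/dp)·(p/D) ⇒ dD/dp = Ed·D/p = (-2.9)·23400/107 = -634.20560…

-634.206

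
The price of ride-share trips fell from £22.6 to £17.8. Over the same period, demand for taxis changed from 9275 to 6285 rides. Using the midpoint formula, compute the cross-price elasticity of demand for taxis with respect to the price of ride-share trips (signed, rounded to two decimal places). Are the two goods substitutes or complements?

1.62; substitutes

%ΔQ_{taxis} = (6285 − 9275)/avg = -2990/7780 = -0.384318…
%ΔP_{ride-share trips} = (17.8 − 22.6)/avg = -4.8/20.2 = -0.237623…
E_cross = (-2990/7780) / (-4.8/20.2) = 1.6173…
E_cross > 0 ⇒ the goods are substitutes.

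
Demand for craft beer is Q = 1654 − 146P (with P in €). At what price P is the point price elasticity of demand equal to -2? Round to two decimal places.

Ed = −146P/(1654 − 146P). Set this equal to -2:
146P = 2·(1654 − 146P) ⇒ 146P(1 + 2) = 2·1654
P = 2·1654 / (146·3) = 7.5525…

7.55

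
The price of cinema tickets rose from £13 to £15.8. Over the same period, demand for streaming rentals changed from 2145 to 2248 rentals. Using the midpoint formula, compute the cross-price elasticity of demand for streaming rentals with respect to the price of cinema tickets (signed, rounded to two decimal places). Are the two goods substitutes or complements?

0.24; substitutes

%ΔQ_{streaming rentals} = (2248 − 2145)/avg = 103/2196.5 = 0.046892…
%ΔP_{cinema tickets} = (15.8 − 13)/avg = 2.8/14.4 = 0.194444…
E_cross = (103/2196.5) / (2.8/14.4) = 0.2411…
E_cross > 0 ⇒ the goods are substitutes.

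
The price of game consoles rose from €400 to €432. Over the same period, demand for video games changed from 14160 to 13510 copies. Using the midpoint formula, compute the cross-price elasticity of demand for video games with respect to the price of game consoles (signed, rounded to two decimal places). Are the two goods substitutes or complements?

-0.61; complements

%ΔQ_{video games} = (13510 − 14160)/avg = -650/13835 = -0.046982…
%ΔP_{game consoles} = (432 − 400)/avg = 32/416 = 0.076923…
E_cross = (-650/13835) / (32/416) = -0.6107…
E_cross < 0 ⇒ the goods are complements.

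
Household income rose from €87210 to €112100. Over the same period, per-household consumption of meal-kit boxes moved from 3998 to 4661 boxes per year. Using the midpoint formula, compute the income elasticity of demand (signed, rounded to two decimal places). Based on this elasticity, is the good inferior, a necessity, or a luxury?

0.61; necessity

%ΔQ = (4661 − 3998)/[( 3998 + 4661)/2] = 663/4329.5 = 0.153135…
%ΔIncome = (112100 − 87210)/[( 87210 + 112100)/2] = 24890/99655 = 0.249761…
E_income = (663/4329.5) / (24890/99655) = 0.6131…
0 < E_income < 1 ⇒ normal good, necessity.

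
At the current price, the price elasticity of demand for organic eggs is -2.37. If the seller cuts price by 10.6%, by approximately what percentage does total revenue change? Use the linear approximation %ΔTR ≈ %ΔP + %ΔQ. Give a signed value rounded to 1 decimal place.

+14.5%

%ΔQ ≈ Ed × %ΔP = (-2.37) × (-10.6%) = +25.1220%
%ΔTR ≈ %ΔP + %ΔQ = (-10.6%) + (+25.1220%) = +14.5220%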